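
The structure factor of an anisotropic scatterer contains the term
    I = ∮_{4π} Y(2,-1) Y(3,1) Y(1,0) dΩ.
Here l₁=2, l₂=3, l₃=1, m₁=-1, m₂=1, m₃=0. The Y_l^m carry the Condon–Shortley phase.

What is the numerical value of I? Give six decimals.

m-sum 0 ✓  L=6 even ✓  1≤1≤5 ✓
Π(2lᵢ+1) = 5×7×3 = 105
triangle coeff Δ(2,3,1) = 1/105
Σ_t [2,2]: t=2:+1/4 = 1/4
(3j)²=3/35 [(2 3 1; 0 0 0)], sign=-1
Σ_t [3,3]: t=3:−1/6 = -1/6
(3j)²=8/105 [(2 3 1; -1 1 0)], sign=+1
⇒ 4πI² = 24/35
I = (-1)√(24/35/(4π)) = -0.23359668

-0.233597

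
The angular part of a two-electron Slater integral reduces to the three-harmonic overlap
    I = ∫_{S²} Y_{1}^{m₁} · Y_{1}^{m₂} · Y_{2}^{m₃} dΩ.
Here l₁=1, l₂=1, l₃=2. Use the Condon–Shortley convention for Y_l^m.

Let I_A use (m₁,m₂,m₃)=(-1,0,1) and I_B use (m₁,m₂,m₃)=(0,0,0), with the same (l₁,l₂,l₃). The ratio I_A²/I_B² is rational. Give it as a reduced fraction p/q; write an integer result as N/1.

Shared (l₁,l₂,l₃)=(1,1,2): N and (l;000)² cancel in I_A²/I_B².
A: Δ = 0!·2!·2!/5! = 1/30; Racah Σ t=0..0: t=0:+1/2 = 1/2; ⇒ 3j(1 1 2; -1 0 1)² = 1/10, sgn -1
B: Δ = 0!·2!·2!/5! = 1/30; Racah Σ t=0..0: t=0:+1/1 = 1/1; ⇒ 3j(1 1 2; 0 0 0)² = 2/15, sgn +1
I_A²/I_B² = (1/10)/(2/15) = 3/4

3/4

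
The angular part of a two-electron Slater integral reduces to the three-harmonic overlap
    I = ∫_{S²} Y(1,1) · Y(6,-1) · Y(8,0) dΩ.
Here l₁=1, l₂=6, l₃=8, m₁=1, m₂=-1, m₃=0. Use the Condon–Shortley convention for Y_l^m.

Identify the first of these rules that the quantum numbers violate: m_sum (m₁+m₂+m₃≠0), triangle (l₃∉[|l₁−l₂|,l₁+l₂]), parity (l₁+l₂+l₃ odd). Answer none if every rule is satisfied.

m₁+m₂+m₃ = 1 − 1 + 0 = 0  ✓
triangle: |1−6|=5 ≤ l₃=8 ≤ 1+6=7  ✗
parity: l₁+l₂+l₃ = 15 is odd

triangle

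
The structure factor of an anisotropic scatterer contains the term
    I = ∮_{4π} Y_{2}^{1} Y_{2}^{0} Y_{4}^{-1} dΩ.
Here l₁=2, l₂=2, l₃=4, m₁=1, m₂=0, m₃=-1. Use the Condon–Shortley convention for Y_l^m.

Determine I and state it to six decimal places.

-0.220728

Checks pass: Σm=0; 8 even; l₃=4∈[0,4].
(2·2+1)(2·2+1)(2·4+1) = 225
Δ: 0! 4! 4! / 9! → 1/630
sum: t=0:+1/16 = 1/16
3j²(2 2 4; 0 0 0) = Δ·Π!·Σ² = 2/35  (sign +1)
sum: t=0:+1/24 = 1/24
3j²(2 2 4; 1 0 -1) = Δ·Π!·Σ² = 1/21  (sign -1)
combine: 4πI² = 225·2/35·1/21 = 30/49
take √, sign -1: I = -0.22072812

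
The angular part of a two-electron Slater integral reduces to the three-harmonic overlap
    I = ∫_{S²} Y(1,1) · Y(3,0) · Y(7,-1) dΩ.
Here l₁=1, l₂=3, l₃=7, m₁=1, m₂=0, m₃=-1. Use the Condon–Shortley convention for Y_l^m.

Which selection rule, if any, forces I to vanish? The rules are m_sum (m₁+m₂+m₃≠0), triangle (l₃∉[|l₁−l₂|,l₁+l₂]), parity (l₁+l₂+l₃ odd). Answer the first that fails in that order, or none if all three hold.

triangle

Σmᵢ = 0  ✓
l₃∈[|l₁−l₂|,l₁+l₂]=[2,4], have l₃=7  ✗
Σlᵢ = 11 ⇒ odd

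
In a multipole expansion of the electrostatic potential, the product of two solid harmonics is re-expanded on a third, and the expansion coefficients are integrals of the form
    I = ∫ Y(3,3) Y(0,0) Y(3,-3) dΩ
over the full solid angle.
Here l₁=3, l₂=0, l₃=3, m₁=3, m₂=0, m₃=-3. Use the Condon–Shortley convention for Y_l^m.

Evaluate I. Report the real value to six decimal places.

-0.282095

Checks pass: Σm=0; 6 even; l₃=3∈[3,3].
(2·3+1)(2·0+1)(2·3+1) = 49
Δ: 0! 6! 0! / 7! → 1/7
sum: t=0:+1/36 = 1/36
3j²(3 0 3; 0 0 0) = Δ·Π!·Σ² = 1/7  (sign -1)
sum: t=0:+1/720 = 1/720
3j²(3 0 3; 3 0 -3) = Δ·Π!·Σ² = 1/7  (sign +1)
combine: 4πI² = 49·1/7·1/7 = 1/1
take √, sign -1: I = -0.28209479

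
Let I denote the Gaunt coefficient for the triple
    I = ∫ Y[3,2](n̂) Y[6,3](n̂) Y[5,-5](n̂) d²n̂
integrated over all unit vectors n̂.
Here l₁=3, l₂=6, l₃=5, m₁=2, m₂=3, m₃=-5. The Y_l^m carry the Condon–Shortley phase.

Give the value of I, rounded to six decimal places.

Rules hold: Σm=0, L=14 even, 3≤5≤9.
N = 7·13·11 = 1001
Δ = 4!·2!·8!/15! = 1/675675
Racah Σ t=1..3: t=1:−1/8640 t=2:+1/2304 t=3:−1/8640 = 7/34560
⇒ 3j(3 6 5; 0 0 0)² = 7/429, sgn -1
Racah Σ t=1..1: t=1:−1/483840 = -1/483840
⇒ 3j(3 6 5; 2 3 -5)² = 6/1001, sgn -1
4πI² = N·(3j₀)²·(3jₘ)² = 14/143
I = +1·√(0.0979021/4π) = 0.08826552

0.088266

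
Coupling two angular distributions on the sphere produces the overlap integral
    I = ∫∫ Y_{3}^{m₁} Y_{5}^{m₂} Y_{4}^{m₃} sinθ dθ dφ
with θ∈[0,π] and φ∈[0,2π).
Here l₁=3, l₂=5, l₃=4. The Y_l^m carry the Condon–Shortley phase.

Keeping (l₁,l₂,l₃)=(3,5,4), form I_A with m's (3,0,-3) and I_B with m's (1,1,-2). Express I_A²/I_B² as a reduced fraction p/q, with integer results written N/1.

1575/1849

Same 3,5,4: normalisation and zero-m 3j drop out of the ratio.
A: Δ: 4! 2! 6! / 13! → 1/180180; sum: t=0:+1/5760 = 1/5760; 3j²(3 5 4; 3 0 -3) = Δ·Π!·Σ² = 5/572  (sign -1)
B: Δ: 4! 2! 6! / 13! → 1/180180; sum: t=0:+1/34560 t=1:−1/720 t=2:+1/384 = 43/34560; 3j²(3 5 4; 1 1 -2) = Δ·Π!·Σ² = 1849/180180  (sign +1)
I_A²/I_B² = (5/572)/(1849/180180) = 1575/1849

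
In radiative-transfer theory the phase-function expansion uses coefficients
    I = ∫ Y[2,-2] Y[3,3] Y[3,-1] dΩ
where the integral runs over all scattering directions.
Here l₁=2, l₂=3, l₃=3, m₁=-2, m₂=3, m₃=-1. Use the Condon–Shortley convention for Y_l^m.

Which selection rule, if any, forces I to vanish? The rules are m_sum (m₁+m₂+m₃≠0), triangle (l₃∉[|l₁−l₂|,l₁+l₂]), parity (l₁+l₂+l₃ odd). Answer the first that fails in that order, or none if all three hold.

none

azimuthal sum: -2 + 3 − 1 = 0  ✓
1 ≤ 3 ≤ 5 (triangle on l)  ✓
L = 2 + 3 + 3 = 8 (even)  ✓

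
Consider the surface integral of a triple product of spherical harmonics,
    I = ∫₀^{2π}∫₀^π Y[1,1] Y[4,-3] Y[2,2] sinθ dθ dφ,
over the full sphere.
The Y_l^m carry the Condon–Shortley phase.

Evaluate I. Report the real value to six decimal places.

triangle: need 3≤l₃≤5, have 2; I=0

0.000000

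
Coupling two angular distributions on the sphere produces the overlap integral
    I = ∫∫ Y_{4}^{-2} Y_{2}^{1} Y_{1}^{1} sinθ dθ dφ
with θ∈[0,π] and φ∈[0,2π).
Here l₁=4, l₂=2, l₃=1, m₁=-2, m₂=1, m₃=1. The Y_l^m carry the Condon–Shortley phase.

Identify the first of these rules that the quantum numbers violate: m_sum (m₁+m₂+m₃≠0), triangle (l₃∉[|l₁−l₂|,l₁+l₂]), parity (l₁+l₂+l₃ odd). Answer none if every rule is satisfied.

triangle

azimuthal sum: -2 + 1 + 1 = 0  ✓
2 ≤ 1 ≤ 6 (triangle on l)  ✗
L = 4 + 2 + 1 = 7 (odd)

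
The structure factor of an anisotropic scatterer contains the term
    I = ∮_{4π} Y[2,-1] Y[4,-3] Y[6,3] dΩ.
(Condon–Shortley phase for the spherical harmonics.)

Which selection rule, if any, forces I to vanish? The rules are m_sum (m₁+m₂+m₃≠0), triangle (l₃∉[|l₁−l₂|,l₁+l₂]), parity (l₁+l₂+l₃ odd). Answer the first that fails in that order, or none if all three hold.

Σmᵢ = -1  ✗
l₃∈[|l₁−l₂|,l₁+l₂]=[2,6], have l₃=6
Σlᵢ = 12 ⇒ even

m_sum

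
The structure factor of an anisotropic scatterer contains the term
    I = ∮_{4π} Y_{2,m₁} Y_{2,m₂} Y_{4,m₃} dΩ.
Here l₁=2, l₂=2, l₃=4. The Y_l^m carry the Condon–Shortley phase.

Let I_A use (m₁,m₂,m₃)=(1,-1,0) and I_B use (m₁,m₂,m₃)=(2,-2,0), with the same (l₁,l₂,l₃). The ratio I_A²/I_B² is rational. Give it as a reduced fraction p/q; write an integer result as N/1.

Shared (l₁,l₂,l₃)=(2,2,4): N and (l;000)² cancel in I_A²/I_B².
A: Δ = 0!·4!·4!/9! = 1/630; Racah Σ t=0..0: t=0:+1/36 = 1/36; ⇒ 3j(2 2 4; 1 -1 0)² = 8/315, sgn +1
B: Δ = 0!·4!·4!/9! = 1/630; Racah Σ t=0..0: t=0:+1/576 = 1/576; ⇒ 3j(2 2 4; 2 -2 0)² = 1/630, sgn +1
I_A²/I_B² = (8/315)/(1/630) = 16/1

16/1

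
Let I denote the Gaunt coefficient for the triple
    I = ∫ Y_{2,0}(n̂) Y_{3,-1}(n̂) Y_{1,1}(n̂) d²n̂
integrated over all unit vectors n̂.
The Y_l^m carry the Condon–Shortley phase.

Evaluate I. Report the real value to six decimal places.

-0.202301

m-sum 0 ✓  L=6 even ✓  1≤1≤5 ✓
Π(2lᵢ+1) = 5×7×3 = 105
triangle coeff Δ(2,3,1) = 1/105
Σ_t [2,2]: t=2:+1/4 = 1/4
(3j)²=3/35 [(2 3 1; 0 0 0)], sign=-1
Σ_t [2,2]: t=2:+1/8 = 1/8
(3j)²=2/35 [(2 3 1; 0 -1 1)], sign=+1
⇒ 4πI² = 18/35
I = (-1)√(18/35/(4π)) = -0.20230066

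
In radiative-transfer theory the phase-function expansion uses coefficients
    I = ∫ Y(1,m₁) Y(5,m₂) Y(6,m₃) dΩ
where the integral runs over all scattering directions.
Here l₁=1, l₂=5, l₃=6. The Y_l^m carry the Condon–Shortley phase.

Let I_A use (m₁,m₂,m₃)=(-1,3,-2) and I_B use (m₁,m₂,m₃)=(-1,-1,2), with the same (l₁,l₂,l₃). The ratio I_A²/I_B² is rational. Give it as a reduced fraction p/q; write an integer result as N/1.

Shared (l₁,l₂,l₃)=(1,5,6): N and (l;000)² cancel in I_A²/I_B².
A: Δ = 0!·2!·10!/13! = 1/858; Racah Σ t=0..0: t=0:+1/161280 = 1/161280; ⇒ 3j(1 5 6; -1 3 -2)² = 1/143, sgn +1
B: Δ = 0!·2!·10!/13! = 1/858; Racah Σ t=0..0: t=0:+1/34560 = 1/34560; ⇒ 3j(1 5 6; -1 -1 2)² = 14/429, sgn +1
I_A²/I_B² = (1/143)/(14/429) = 3/14

3/14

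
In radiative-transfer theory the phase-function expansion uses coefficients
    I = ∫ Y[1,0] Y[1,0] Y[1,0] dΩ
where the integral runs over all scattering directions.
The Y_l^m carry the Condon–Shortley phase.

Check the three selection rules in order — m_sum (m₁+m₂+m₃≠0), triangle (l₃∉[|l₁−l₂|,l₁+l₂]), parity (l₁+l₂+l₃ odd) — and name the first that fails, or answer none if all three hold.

Σmᵢ = 0  ✓
l₃∈[|l₁−l₂|,l₁+l₂]=[0,2], have l₃=1  ✓
Σlᵢ = 3 ⇒ odd  ✗

parity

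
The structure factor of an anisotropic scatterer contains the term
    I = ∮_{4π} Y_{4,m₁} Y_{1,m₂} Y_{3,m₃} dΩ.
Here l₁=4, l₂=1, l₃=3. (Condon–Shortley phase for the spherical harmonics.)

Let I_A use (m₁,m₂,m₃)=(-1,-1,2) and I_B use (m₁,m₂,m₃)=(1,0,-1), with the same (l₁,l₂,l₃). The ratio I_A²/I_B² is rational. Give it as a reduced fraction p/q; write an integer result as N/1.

l's match ⇒ only the (l;m) 3-j factors differ between A and B.
A: triangle coeff Δ(4,1,3) = 1/252; Σ_t [0,0]: t=0:+1/240 = 1/240; (3j)²=1/84 [(4 1 3; -1 -1 2)], sign=-1
B: triangle coeff Δ(4,1,3) = 1/252; Σ_t [1,1]: t=1:−1/48 = -1/48; (3j)²=5/84 [(4 1 3; 1 0 -1)], sign=-1
I_A²/I_B² = (1/84)/(5/84) = 1/5

1/5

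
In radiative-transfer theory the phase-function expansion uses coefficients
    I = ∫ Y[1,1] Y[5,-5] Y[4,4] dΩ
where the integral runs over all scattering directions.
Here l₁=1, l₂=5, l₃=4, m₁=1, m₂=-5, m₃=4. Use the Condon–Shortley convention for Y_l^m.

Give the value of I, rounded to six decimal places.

-0.329416

m-sum 0 ✓  L=10 even ✓  4≤4≤6 ✓
Π(2lᵢ+1) = 3×11×9 = 297
triangle coeff Δ(1,5,4) = 1/495
Σ_t [1,1]: t=1:−1/576 = -1/576
(3j)²=5/99 [(1 5 4; 0 0 0)], sign=-1
Σ_t [0,0]: t=0:+1/80640 = 1/80640
(3j)²=1/11 [(1 5 4; 1 -5 4)], sign=+1
⇒ 4πI² = 15/11
I = (-1)√(15/11/(4π)) = -0.32941575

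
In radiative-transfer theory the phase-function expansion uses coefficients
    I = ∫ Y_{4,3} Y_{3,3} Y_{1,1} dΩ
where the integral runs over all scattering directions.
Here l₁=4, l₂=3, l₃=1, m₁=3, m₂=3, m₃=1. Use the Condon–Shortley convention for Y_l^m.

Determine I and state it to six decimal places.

0.000000

m-sum = 3 + 3 + 1 = 7 ≠ 0 ⇒ I = 0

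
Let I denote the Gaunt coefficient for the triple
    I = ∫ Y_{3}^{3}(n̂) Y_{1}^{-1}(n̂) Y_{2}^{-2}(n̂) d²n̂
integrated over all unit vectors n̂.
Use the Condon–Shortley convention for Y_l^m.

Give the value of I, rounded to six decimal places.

Checks pass: Σm=0; 6 even; l₃=2∈[2,4].
(2·3+1)(2·1+1)(2·2+1) = 105
Δ: 2! 4! 0! / 7! → 1/105
sum: t=1:−1/4 = -1/4
3j²(3 1 2; 0 0 0) = Δ·Π!·Σ² = 3/35  (sign -1)
sum: t=0:+1/48 = 1/48
3j²(3 1 2; 3 -1 -2) = Δ·Π!·Σ² = 1/7  (sign +1)
combine: 4πI² = 105·3/35·1/7 = 9/7
take √, sign -1: I = -0.31986543

-0.319865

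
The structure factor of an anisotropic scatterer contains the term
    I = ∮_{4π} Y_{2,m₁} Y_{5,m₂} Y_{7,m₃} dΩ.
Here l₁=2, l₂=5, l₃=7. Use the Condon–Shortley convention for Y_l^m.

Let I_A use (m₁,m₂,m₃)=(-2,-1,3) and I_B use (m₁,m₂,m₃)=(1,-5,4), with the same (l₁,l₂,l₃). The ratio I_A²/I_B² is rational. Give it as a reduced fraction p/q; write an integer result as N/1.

Same 2,5,7: normalisation and zero-m 3j drop out of the ratio.
A: Δ: 0! 4! 10! / 15! → 1/15015; sum: t=0:+1/414720 = 1/414720; 3j²(2 5 7; -2 -1 3) = Δ·Π!·Σ² = 2/143  (sign +1)
B: Δ: 0! 4! 10! / 15! → 1/15015; sum: t=0:+1/21772800 = 1/21772800; 3j²(2 5 7; 1 -5 4) = Δ·Π!·Σ² = 1/1365  (sign -1)
I_A²/I_B² = (2/143)/(1/1365) = 210/11

210/11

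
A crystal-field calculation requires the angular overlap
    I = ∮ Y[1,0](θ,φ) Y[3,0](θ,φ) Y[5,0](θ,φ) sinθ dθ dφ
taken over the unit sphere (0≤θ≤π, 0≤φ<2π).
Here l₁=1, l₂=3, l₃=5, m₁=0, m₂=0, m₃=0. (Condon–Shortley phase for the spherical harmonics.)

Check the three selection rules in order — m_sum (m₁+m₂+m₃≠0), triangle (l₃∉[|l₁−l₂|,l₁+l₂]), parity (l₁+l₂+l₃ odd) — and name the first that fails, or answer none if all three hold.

m₁+m₂+m₃ = 0 + 0 + 0 = 0  ✓
triangle: |1−3|=2 ≤ l₃=5 ≤ 1+3=4  ✗
parity: l₁+l₂+l₃ = 9 is odd

triangle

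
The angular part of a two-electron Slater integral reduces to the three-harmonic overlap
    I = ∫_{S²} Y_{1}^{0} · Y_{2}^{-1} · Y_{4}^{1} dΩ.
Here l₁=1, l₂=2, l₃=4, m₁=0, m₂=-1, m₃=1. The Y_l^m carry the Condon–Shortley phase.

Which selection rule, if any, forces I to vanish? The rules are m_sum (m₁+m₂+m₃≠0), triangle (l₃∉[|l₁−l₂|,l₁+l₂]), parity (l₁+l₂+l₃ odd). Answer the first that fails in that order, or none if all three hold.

triangle

azimuthal sum: 0 − 1 + 1 = 0  ✓
1 ≤ 4 ≤ 3 (triangle on l)  ✗
L = 1 + 2 + 4 = 7 (odd)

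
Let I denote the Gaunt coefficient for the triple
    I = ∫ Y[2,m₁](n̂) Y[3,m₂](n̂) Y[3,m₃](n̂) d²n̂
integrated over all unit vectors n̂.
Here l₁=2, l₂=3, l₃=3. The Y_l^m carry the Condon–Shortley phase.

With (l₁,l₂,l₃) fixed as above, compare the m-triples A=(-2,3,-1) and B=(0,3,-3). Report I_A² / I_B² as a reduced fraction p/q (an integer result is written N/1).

l's match ⇒ only the (l;m) 3-j factors differ between A and B.
A: triangle coeff Δ(2,3,3) = 1/3780; Σ_t [2,2]: t=2:+1/96 = 1/96; (3j)²=1/42 [(2 3 3; -2 3 -1)], sign=+1
B: triangle coeff Δ(2,3,3) = 1/3780; Σ_t [2,2]: t=2:+1/96 = 1/96; (3j)²=5/84 [(2 3 3; 0 3 -3)], sign=+1
I_A²/I_B² = (1/42)/(5/84) = 2/5

2/5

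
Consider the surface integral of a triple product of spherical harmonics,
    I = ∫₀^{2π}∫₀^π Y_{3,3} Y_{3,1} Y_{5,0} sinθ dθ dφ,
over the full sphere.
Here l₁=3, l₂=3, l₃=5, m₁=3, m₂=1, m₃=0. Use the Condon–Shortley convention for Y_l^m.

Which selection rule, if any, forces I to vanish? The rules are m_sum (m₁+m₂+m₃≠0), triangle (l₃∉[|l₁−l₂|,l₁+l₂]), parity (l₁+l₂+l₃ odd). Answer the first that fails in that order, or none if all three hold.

azimuthal sum: 3 + 1 + 0 = 4  ✗
0 ≤ 5 ≤ 6 (triangle on l)
L = 3 + 3 + 5 = 11 (odd)

m_sum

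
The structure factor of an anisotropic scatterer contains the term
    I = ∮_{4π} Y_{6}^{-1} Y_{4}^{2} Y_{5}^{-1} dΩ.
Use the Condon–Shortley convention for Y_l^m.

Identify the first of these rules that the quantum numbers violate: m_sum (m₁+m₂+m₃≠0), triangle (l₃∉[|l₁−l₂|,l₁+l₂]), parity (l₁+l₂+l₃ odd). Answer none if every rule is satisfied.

azimuthal sum: -1 + 2 − 1 = 0  ✓
2 ≤ 5 ≤ 10 (triangle on l)  ✓
L = 6 + 4 + 5 = 15 (odd)  ✗

parity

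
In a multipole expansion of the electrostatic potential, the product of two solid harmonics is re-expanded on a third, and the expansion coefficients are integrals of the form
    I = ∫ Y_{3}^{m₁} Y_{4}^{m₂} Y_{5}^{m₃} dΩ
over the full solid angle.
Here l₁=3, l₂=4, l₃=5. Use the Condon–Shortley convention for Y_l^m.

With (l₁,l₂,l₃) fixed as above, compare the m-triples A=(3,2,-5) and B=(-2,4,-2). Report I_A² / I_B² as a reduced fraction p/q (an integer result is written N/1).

45/28

Shared (l₁,l₂,l₃)=(3,4,5): N and (l;000)² cancel in I_A²/I_B².
A: Δ = 2!·4!·6!/13! = 1/180180; Racah Σ t=0..0: t=0:+1/34560 = 1/34560; ⇒ 3j(3 4 5; 3 2 -5)² = 5/286, sgn +1
B: Δ = 2!·4!·6!/13! = 1/180180; Racah Σ t=2..2: t=2:+1/8640 = 1/8640; ⇒ 3j(3 4 5; -2 4 -2)² = 14/1287, sgn -1
I_A²/I_B² = (5/286)/(14/1287) = 45/28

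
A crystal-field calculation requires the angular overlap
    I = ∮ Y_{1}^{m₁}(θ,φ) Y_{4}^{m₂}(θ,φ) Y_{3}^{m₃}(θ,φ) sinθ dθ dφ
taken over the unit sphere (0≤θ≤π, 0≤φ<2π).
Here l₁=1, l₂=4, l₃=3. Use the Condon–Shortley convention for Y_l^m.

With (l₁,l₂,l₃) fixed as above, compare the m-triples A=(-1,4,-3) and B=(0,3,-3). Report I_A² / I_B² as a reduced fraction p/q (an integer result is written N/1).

l's match ⇒ only the (l;m) 3-j factors differ between A and B.
A: triangle coeff Δ(1,4,3) = 1/252; Σ_t [2,2]: t=2:+1/1440 = 1/1440; (3j)²=1/9 [(1 4 3; -1 4 -3)], sign=+1
B: triangle coeff Δ(1,4,3) = 1/252; Σ_t [1,1]: t=1:−1/720 = -1/720; (3j)²=1/36 [(1 4 3; 0 3 -3)], sign=-1
I_A²/I_B² = (1/9)/(1/36) = 4/1

4/1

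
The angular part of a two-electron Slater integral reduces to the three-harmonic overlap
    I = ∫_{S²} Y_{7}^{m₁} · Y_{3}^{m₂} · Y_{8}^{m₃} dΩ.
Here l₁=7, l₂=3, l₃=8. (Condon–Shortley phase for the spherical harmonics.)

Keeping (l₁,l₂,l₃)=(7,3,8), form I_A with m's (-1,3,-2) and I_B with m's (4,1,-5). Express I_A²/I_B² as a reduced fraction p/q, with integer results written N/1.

Same 7,3,8: normalisation and zero-m 3j drop out of the ratio.
A: Δ: 2! 12! 4! / 19! → 1/5290740; sum: t=2:+1/24883200 = 1/24883200; 3j²(7 3 8; -1 3 -2) = Δ·Π!·Σ² = 70/4199  (sign +1)
B: Δ: 2! 12! 4! / 19! → 1/5290740; sum: t=0:+1/104509440 t=1:−1/43545600 t=2:+1/319334400 = -59/5748019200; 3j²(7 3 8; 4 1 -5) = Δ·Π!·Σ² = 3481/406980  (sign +1)
I_A²/I_B² = (70/4199)/(3481/406980) = 88200/45253

88200/45253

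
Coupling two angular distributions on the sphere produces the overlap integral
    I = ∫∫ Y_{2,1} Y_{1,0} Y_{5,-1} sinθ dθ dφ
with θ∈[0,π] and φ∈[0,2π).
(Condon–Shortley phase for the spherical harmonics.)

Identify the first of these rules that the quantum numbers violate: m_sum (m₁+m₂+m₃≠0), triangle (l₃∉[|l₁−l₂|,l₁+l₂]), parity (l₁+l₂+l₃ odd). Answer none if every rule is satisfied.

triangle

azimuthal sum: 1 + 0 − 1 = 0  ✓
1 ≤ 5 ≤ 3 (triangle on l)  ✗
L = 2 + 1 + 5 = 8 (even)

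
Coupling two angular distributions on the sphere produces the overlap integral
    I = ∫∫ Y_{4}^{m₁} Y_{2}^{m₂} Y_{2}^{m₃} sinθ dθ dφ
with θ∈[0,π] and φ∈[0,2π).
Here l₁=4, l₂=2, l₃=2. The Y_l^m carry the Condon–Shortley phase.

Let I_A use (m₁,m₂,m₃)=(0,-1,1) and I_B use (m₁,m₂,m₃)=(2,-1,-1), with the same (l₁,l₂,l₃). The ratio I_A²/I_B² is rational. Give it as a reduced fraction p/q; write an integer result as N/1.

2/5

Same 4,2,2: normalisation and zero-m 3j drop out of the ratio.
A: Δ: 4! 4! 0! / 9! → 1/630; sum: t=1:−1/36 = -1/36; 3j²(4 2 2; 0 -1 1) = Δ·Π!·Σ² = 8/315  (sign +1)
B: Δ: 4! 4! 0! / 9! → 1/630; sum: t=1:−1/36 = -1/36; 3j²(4 2 2; 2 -1 -1) = Δ·Π!·Σ² = 4/63  (sign +1)
I_A²/I_B² = (8/315)/(4/63) = 2/5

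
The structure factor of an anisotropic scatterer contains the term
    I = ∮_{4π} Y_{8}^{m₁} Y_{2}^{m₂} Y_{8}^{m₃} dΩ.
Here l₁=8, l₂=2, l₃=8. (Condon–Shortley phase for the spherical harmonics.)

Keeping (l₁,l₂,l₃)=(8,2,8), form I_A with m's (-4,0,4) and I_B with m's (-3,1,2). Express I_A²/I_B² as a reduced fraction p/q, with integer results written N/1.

64/275

l's match ⇒ only the (l;m) 3-j factors differ between A and B.
A: triangle coeff Δ(8,2,8) = 1/348840; Σ_t [0,2]: t=0:+1/3832012800 t=1:−1/239500800 t=2:+1/348364800 = -1/958003200; (3j)²=8/4845 [(8 2 8; -4 0 4)], sign=-1
B: triangle coeff Δ(8,2,8) = 1/348840; Σ_t [1,2]: t=1:−1/174182400 t=2:+1/87091200 = 1/174182400; (3j)²=55/7752 [(8 2 8; -3 1 2)], sign=+1
I_A²/I_B² = (8/4845)/(55/7752) = 64/275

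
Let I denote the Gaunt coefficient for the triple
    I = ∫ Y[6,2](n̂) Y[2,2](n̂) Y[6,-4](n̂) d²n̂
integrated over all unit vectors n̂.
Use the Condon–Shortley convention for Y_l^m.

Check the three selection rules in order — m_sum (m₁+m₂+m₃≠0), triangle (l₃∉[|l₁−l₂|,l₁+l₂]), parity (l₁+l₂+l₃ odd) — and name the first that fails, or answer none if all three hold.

none

m₁+m₂+m₃ = 2 + 2 − 4 = 0  ✓
triangle: |6−2|=4 ≤ l₃=6 ≤ 6+2=8  ✓
parity: l₁+l₂+l₃ = 14 is even  ✓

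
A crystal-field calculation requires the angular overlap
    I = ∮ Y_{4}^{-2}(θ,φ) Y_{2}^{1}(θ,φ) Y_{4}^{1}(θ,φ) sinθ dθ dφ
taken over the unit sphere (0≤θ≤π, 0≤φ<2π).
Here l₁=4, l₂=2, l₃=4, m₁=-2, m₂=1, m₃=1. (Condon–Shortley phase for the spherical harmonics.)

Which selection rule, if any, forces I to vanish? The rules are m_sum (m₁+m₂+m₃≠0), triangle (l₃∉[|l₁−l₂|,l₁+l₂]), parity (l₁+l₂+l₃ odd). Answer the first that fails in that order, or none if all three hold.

Σmᵢ = 0  ✓
l₃∈[|l₁−l₂|,l₁+l₂]=[2,6], have l₃=4  ✓
Σlᵢ = 10 ⇒ even  ✓

none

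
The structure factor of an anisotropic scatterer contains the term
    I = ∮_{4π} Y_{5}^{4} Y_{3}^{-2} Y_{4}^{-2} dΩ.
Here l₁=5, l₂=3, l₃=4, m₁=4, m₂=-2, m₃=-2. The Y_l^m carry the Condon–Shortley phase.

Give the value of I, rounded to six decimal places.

0.143343

Rules hold: Σm=0, L=12 even, 2≤4≤8.
N = 11·7·9 = 693
Δ = 4!·6!·2!/13! = 1/180180
Racah Σ t=1..3: t=1:−1/576 t=2:+1/144 t=3:−1/576 = 1/288
⇒ 3j(5 3 4; 0 0 0)² = 20/1001, sgn +1
Racah Σ t=0..1: t=0:+1/2880 t=1:−1/8640 = 1/4320
⇒ 3j(5 3 4; 4 -2 -2)² = 8/429, sgn +1
4πI² = N·(3j₀)²·(3jₘ)² = 480/1859
I = +1·√(0.258203/4π) = 0.14334284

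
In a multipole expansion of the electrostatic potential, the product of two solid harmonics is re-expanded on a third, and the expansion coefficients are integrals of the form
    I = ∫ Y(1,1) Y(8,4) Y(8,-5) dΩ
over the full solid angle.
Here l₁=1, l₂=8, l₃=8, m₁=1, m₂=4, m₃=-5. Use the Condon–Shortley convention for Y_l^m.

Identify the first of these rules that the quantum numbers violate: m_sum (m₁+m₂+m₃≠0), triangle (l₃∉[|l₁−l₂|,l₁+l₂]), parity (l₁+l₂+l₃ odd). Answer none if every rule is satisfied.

m₁+m₂+m₃ = 1 + 4 − 5 = 0  ✓
triangle: |1−8|=7 ≤ l₃=8 ≤ 1+8=9  ✓
parity: l₁+l₂+l₃ = 17 is odd  ✗

parity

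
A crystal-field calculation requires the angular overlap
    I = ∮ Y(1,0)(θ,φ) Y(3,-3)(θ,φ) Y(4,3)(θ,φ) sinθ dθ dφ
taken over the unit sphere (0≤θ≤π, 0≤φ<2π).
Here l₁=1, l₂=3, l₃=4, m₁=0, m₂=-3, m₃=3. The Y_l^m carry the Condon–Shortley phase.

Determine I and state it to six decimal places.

m-sum 0 ✓  L=8 even ✓  2≤4≤4 ✓
Π(2lᵢ+1) = 3×7×9 = 189
triangle coeff Δ(1,3,4) = 1/252
Σ_t [0,0]: t=0:+1/36 = 1/36
(3j)²=4/63 [(1 3 4; 0 0 0)], sign=+1
Σ_t [0,0]: t=0:+1/720 = 1/720
(3j)²=1/36 [(1 3 4; 0 -3 3)], sign=-1
⇒ 4πI² = 1/3
I = (-1)√(1/3/(4π)) = -0.16286750

-0.162868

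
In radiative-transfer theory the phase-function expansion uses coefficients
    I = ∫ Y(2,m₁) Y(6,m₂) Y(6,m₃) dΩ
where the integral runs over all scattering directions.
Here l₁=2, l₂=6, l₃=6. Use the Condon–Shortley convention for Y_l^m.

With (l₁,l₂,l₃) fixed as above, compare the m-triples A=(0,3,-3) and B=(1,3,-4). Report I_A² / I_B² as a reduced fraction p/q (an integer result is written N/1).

5/49

l's match ⇒ only the (l;m) 3-j factors differ between A and B.
A: triangle coeff Δ(2,6,6) = 1/90090; Σ_t [0,2]: t=0:+1/1451520 t=1:−1/80640 t=2:+1/120960 = -1/290304; (3j)²=5/2002 [(2 6 6; 0 3 -3)], sign=+1
B: triangle coeff Δ(2,6,6) = 1/90090; Σ_t [0,1]: t=0:+1/725760 t=1:−1/161280 = -1/207360; (3j)²=7/286 [(2 6 6; 1 3 -4)], sign=-1
I_A²/I_B² = (5/2002)/(7/286) = 5/49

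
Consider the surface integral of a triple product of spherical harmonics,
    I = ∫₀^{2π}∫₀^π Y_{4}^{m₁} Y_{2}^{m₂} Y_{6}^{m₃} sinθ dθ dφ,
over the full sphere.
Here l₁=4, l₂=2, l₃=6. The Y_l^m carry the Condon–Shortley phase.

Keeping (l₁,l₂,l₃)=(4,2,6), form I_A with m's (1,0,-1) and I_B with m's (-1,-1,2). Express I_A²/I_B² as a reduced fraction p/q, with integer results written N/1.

15/16

l's match ⇒ only the (l;m) 3-j factors differ between A and B.
A: triangle coeff Δ(4,2,6) = 1/6435; Σ_t [0,0]: t=0:+1/2880 = 1/2880; (3j)²=14/429 [(4 2 6; 1 0 -1)], sign=-1
B: triangle coeff Δ(4,2,6) = 1/6435; Σ_t [0,0]: t=0:+1/4320 = 1/4320; (3j)²=224/6435 [(4 2 6; -1 -1 2)], sign=+1
I_A²/I_B² = (14/429)/(224/6435) = 15/16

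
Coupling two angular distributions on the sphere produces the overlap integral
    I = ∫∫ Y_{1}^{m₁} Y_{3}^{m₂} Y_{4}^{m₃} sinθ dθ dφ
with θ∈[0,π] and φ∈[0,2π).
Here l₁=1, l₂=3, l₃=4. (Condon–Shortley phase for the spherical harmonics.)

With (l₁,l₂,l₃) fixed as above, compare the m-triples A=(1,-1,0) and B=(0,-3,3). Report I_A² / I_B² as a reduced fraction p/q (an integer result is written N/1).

6/7

Same 1,3,4: normalisation and zero-m 3j drop out of the ratio.
A: Δ: 0! 2! 6! / 9! → 1/252; sum: t=0:+1/96 = 1/96; 3j²(1 3 4; 1 -1 0) = Δ·Π!·Σ² = 1/42  (sign +1)
B: Δ: 0! 2! 6! / 9! → 1/252; sum: t=0:+1/720 = 1/720; 3j²(1 3 4; 0 -3 3) = Δ·Π!·Σ² = 1/36  (sign -1)
I_A²/I_B² = (1/42)/(1/36) = 6/7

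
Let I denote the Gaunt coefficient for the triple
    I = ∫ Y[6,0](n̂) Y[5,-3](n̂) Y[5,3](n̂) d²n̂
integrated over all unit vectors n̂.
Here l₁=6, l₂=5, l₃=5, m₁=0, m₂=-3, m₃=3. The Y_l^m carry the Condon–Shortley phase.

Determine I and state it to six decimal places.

0.088978

m-sum 0 ✓  L=16 even ✓  1≤5≤11 ✓
Π(2lᵢ+1) = 13×11×11 = 1573
triangle coeff Δ(6,5,5) = 1/28588560
Σ_t [1,5]: t=1:−1/345600 t=2:+1/13824 t=3:−1/5184 t=4:+1/13824 t=5:−1/345600 = -7/129600
(3j)²=80/7293 [(6 5 5; 0 0 0)], sign=+1
Σ_t [0,2]: t=0:+1/2073600 t=1:−1/86400 t=2:+1/55296 = 29/4147200
(3j)²=841/145860 [(6 5 5; 0 -3 3)], sign=+1
⇒ 4πI² = 3364/33813
I = (+1)√(3364/33813/(4π)) = 0.08897771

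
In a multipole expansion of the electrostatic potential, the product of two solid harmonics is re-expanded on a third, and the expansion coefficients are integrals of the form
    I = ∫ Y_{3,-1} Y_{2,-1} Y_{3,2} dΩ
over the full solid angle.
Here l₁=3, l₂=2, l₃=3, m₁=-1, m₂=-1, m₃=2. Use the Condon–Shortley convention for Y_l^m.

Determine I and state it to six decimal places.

0.162868

m-sum 0 ✓  L=8 even ✓  1≤3≤5 ✓
Π(2lᵢ+1) = 7×5×7 = 245
triangle coeff Δ(3,2,3) = 1/3780
Σ_t [0,2]: t=0:+1/24 t=1:−1/4 t=2:+1/24 = -1/6
(3j)²=4/105 [(3 2 3; 0 0 0)], sign=+1
Σ_t [0,1]: t=0:+1/48 t=1:−1/12 = -1/16
(3j)²=1/28 [(3 2 3; -1 -1 2)], sign=+1
⇒ 4πI² = 1/3
I = (+1)√(1/3/(4π)) = 0.16286750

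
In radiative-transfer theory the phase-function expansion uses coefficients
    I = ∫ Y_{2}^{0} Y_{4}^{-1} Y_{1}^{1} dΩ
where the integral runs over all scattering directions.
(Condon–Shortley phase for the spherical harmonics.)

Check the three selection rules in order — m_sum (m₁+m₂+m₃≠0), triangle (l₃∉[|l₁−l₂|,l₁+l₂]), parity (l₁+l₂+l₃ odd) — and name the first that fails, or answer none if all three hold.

triangle

m₁+m₂+m₃ = 0 − 1 + 1 = 0  ✓
triangle: |2−4|=2 ≤ l₃=1 ≤ 2+4=6  ✗
parity: l₁+l₂+l₃ = 7 is odd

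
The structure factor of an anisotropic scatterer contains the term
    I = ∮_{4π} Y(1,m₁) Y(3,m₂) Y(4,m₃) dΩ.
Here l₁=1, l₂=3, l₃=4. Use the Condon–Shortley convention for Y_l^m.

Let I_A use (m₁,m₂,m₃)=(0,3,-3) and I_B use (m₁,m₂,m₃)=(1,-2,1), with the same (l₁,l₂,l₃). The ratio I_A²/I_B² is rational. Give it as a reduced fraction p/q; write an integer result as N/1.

7/3

l's match ⇒ only the (l;m) 3-j factors differ between A and B.
A: triangle coeff Δ(1,3,4) = 1/252; Σ_t [0,0]: t=0:+1/720 = 1/720; (3j)²=1/36 [(1 3 4; 0 3 -3)], sign=-1
B: triangle coeff Δ(1,3,4) = 1/252; Σ_t [0,0]: t=0:+1/240 = 1/240; (3j)²=1/84 [(1 3 4; 1 -2 1)], sign=-1
I_A²/I_B² = (1/36)/(1/84) = 7/3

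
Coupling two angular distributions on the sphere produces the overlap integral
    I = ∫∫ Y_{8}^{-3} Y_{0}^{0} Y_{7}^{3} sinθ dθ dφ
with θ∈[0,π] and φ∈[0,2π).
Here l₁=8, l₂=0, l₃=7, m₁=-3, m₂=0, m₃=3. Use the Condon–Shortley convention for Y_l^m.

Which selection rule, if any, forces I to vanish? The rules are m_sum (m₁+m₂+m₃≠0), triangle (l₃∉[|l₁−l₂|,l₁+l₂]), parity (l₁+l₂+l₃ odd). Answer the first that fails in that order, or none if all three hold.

azimuthal sum: -3 + 0 + 3 = 0  ✓
8 ≤ 7 ≤ 8 (triangle on l)  ✗
L = 8 + 0 + 7 = 15 (odd)

triangle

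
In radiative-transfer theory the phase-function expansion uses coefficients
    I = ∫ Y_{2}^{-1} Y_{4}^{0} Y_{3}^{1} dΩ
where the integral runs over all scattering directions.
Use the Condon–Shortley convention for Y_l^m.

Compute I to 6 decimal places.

l₁+l₂+l₃=9 is odd: 3j(l;000)=0 ⇒ I=0

0.000000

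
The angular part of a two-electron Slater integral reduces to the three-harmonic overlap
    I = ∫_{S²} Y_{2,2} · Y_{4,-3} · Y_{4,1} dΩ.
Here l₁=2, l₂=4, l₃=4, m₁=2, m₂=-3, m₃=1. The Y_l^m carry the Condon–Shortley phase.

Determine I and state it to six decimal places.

0.159270

Rules hold: Σm=0, L=10 even, 2≤4≤6.
N = 5·9·9 = 405
Δ = 2!·2!·6!/11! = 1/13860
Racah Σ t=0..2: t=0:+1/192 t=1:−1/36 t=2:+1/192 = -5/288
⇒ 3j(2 4 4; 0 0 0)² = 20/693, sgn -1
Racah Σ t=0..0: t=0:+1/480 = 1/480
⇒ 3j(2 4 4; 2 -3 1)² = 3/110, sgn -1
4πI² = N·(3j₀)²·(3jₘ)² = 270/847
I = +1·√(0.318772/4π) = 0.15927046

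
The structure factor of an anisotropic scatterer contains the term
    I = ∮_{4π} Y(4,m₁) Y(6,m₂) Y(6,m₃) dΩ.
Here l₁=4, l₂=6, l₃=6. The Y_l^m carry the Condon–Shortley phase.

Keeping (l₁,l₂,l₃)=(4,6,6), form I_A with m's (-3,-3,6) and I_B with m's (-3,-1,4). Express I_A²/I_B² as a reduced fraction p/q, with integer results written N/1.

297/500

l's match ⇒ only the (l;m) 3-j factors differ between A and B.
A: triangle coeff Δ(4,6,6) = 1/15315300; Σ_t [3,3]: t=3:−1/5806080 = -1/5806080; (3j)²=9/884 [(4 6 6; -3 -3 6)], sign=-1
B: triangle coeff Δ(4,6,6) = 1/15315300; Σ_t [3,4]: t=3:−1/207360 t=4:+1/725760 = -1/290304; (3j)²=125/7293 [(4 6 6; -3 -1 4)], sign=-1
I_A²/I_B² = (9/884)/(125/7293) = 297/500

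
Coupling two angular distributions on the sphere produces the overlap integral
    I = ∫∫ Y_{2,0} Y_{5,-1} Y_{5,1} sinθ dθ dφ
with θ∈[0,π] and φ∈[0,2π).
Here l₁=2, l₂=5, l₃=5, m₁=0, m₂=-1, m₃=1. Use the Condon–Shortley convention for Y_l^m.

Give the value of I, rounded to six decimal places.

m-sum 0 ✓  L=12 even ✓  3≤5≤7 ✓
Π(2lᵢ+1) = 5×11×11 = 605
triangle coeff Δ(2,5,5) = 1/38610
Σ_t [0,2]: t=0:+1/2880 t=1:−1/576 t=2:+1/2880 = -1/960
(3j)²=10/429 [(2 5 5; 0 0 0)], sign=+1
Σ_t [0,2]: t=0:+1/2304 t=1:−1/720 t=2:+1/5760 = -1/1280
(3j)²=27/1430 [(2 5 5; 0 -1 1)], sign=-1
⇒ 4πI² = 45/169
I = (-1)√(45/169/(4π)) = -0.14556534

-0.145565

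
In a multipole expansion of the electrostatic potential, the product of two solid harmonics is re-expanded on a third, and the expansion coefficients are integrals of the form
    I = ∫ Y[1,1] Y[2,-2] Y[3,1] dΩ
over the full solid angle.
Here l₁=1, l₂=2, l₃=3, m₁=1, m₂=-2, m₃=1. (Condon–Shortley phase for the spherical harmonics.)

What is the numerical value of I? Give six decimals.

m-sum 0 ✓  L=6 even ✓  1≤3≤3 ✓
Π(2lᵢ+1) = 3×5×7 = 105
triangle coeff Δ(1,2,3) = 1/105
Σ_t [0,0]: t=0:+1/4 = 1/4
(3j)²=3/35 [(1 2 3; 0 0 0)], sign=-1
Σ_t [0,0]: t=0:+1/48 = 1/48
(3j)²=1/105 [(1 2 3; 1 -2 1)], sign=+1
⇒ 4πI² = 3/35
I = (-1)√(3/35/(4π)) = -0.08258890

-0.082589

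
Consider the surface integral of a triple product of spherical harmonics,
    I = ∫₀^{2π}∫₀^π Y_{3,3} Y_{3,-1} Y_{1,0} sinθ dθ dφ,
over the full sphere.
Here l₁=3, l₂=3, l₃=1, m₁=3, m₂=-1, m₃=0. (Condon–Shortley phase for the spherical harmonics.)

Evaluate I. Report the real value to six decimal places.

m-sum = 3 − 1 + 0 = 2 ≠ 0 ⇒ I = 0

0.000000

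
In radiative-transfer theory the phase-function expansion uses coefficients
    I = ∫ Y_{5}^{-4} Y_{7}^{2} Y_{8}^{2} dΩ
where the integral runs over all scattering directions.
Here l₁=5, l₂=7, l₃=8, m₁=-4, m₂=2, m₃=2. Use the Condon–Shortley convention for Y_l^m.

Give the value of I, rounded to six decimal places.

Checks pass: Σm=0; 20 even; l₃=8∈[2,12].
(2·5+1)(2·7+1)(2·8+1) = 2805
Δ: 4! 6! 10! / 21! → 1/814773960
sum: t=0:+1/87091200 t=1:−1/4976640 t=2:+1/2073600 t=3:−1/4976640 t=4:+1/87091200 = 1/9676800
3j²(5 7 8; 0 0 0) = Δ·Π!·Σ² = 360/46189  (sign +1)
sum: t=3:−1/74649600 t=4:+1/41472000 = 1/93312000
3j²(5 7 8; -4 2 2) = Δ·Π!·Σ² = 1344/230945  (sign +1)
combine: 4πI² = 2805·360/46189·1344/230945 = 1451520/11408683
take √, sign +1: I = 0.10062105

0.100621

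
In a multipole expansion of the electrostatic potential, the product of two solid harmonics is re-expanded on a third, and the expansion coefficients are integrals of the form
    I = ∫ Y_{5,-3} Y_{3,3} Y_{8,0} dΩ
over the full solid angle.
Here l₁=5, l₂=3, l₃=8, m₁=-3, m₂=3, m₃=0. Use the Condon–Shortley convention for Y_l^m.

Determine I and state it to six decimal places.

0.022216

Rules hold: Σm=0, L=16 even, 2≤8≤8.
N = 11·7·17 = 1309
Δ = 0!·10!·6!/17! = 1/136136
Racah Σ t=0..0: t=0:+1/518400 = 1/518400
⇒ 3j(5 3 8; 0 0 0)² = 56/2431, sgn +1
Racah Σ t=0..0: t=0:+1/58060800 = 1/58060800
⇒ 3j(5 3 8; -3 3 0)² = 1/4862, sgn +1
4πI² = N·(3j₀)²·(3jₘ)² = 196/31603
I = +1·√(0.00620194/4π) = 0.02221565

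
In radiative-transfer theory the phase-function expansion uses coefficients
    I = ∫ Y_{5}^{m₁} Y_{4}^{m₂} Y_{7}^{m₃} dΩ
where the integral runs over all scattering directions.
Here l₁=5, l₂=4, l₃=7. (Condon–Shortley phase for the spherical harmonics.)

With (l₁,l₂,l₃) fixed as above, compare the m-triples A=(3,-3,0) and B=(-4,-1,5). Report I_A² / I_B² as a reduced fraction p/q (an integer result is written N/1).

Same 5,4,7: normalisation and zero-m 3j drop out of the ratio.
A: Δ: 2! 8! 6! / 17! → 1/6126120; sum: t=0:+1/345600 t=1:−1/3628800 = 19/7257600; 3j²(5 4 7; 3 -3 0) = Δ·Π!·Σ² = 2527/218790  (sign -1)
B: Δ: 2! 8! 6! / 17! → 1/6126120; sum: t=1:−1/1935360 t=2:+1/1209600 = 1/3225600; 3j²(5 4 7; -4 -1 5) = Δ·Π!·Σ² = 243/61880  (sign +1)
I_A²/I_B² = (2527/218790)/(243/61880) = 70756/24057

70756/24057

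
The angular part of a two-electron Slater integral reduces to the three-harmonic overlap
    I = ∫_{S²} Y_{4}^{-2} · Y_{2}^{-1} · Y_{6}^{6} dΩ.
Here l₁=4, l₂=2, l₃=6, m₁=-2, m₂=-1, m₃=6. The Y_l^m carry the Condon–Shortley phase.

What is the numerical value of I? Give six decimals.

Σmᵢ = 3 ≠ 0, so the φ-integral vanishes; I = 0

0.000000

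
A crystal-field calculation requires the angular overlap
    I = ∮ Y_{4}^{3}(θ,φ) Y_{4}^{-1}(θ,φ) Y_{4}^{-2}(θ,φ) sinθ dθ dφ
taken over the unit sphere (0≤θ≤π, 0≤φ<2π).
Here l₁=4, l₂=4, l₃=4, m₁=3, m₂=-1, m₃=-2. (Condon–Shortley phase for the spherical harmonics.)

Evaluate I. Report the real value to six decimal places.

-0.063661

m-sum 0 ✓  L=12 even ✓  0≤4≤8 ✓
Π(2lᵢ+1) = 9×9×9 = 729
triangle coeff Δ(4,4,4) = 1/450450
Σ_t [0,4]: t=0:+1/13824 t=1:−1/216 t=2:+1/64 t=3:−1/216 t=4:+1/13824 = 5/768
(3j)²=18/1001 [(4 4 4; 0 0 0)], sign=+1
Σ_t [0,1]: t=0:+1/864 t=1:−1/576 = -1/1728
(3j)²=5/1287 [(4 4 4; 3 -1 -2)], sign=-1
⇒ 4πI² = 7290/143143
I = (-1)√(7290/143143/(4π)) = -0.06366105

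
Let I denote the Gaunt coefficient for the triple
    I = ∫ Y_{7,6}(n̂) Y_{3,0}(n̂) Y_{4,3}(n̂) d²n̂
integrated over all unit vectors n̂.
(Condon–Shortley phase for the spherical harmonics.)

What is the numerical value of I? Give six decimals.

0.000000

Σmᵢ = 9 ≠ 0, so the φ-integral vanishes; I = 0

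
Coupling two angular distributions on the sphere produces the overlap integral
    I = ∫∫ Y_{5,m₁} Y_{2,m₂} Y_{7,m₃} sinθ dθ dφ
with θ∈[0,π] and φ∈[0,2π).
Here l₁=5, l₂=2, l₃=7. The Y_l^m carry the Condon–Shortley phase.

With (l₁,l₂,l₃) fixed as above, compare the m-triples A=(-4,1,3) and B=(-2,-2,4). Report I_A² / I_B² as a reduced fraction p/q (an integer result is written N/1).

l's match ⇒ only the (l;m) 3-j factors differ between A and B.
A: triangle coeff Δ(5,2,7) = 1/15015; Σ_t [0,0]: t=0:+1/2177280 = 1/2177280; (3j)²=8/3003 [(5 2 7; -4 1 3)], sign=+1
B: triangle coeff Δ(5,2,7) = 1/15015; Σ_t [0,0]: t=0:+1/725760 = 1/725760; (3j)²=2/91 [(5 2 7; -2 -2 4)], sign=-1
I_A²/I_B² = (8/3003)/(2/91) = 4/33

4/33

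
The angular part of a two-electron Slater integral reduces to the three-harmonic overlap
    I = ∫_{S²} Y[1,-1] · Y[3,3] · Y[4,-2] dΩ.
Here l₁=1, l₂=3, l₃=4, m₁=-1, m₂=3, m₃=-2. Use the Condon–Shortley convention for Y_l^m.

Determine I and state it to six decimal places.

0.061558

m-sum 0 ✓  L=8 even ✓  2≤4≤4 ✓
Π(2lᵢ+1) = 3×7×9 = 189
triangle coeff Δ(1,3,4) = 1/252
Σ_t [0,0]: t=0:+1/36 = 1/36
(3j)²=4/63 [(1 3 4; 0 0 0)], sign=+1
Σ_t [0,0]: t=0:+1/1440 = 1/1440
(3j)²=1/252 [(1 3 4; -1 3 -2)], sign=+1
⇒ 4πI² = 1/21
I = (+1)√(1/21/(4π)) = 0.06155813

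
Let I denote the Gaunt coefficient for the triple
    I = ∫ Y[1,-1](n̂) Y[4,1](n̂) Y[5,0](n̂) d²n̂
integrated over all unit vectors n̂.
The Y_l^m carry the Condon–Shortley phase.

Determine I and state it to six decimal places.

Rules hold: Σm=0, L=10 even, 3≤5≤5.
N = 3·9·11 = 297
Δ = 0!·2!·8!/11! = 1/495
Racah Σ t=0..0: t=0:+1/576 = 1/576
⇒ 3j(1 4 5; 0 0 0)² = 5/99, sgn -1
Racah Σ t=0..0: t=0:+1/1440 = 1/1440
⇒ 3j(1 4 5; -1 1 0)² = 2/99, sgn -1
4πI² = N·(3j₀)²·(3jₘ)² = 10/33
I = +1·√(0.30303/4π) = 0.15528807

0.155288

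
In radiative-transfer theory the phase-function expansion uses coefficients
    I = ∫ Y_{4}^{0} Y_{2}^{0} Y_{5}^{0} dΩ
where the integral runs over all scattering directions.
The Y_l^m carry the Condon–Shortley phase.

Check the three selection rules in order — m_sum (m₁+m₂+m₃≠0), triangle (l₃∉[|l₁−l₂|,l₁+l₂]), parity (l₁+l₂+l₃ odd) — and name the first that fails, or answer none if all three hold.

m₁+m₂+m₃ = 0 + 0 + 0 = 0  ✓
triangle: |4−2|=2 ≤ l₃=5 ≤ 4+2=6  ✓
parity: l₁+l₂+l₃ = 11 is odd  ✗

parity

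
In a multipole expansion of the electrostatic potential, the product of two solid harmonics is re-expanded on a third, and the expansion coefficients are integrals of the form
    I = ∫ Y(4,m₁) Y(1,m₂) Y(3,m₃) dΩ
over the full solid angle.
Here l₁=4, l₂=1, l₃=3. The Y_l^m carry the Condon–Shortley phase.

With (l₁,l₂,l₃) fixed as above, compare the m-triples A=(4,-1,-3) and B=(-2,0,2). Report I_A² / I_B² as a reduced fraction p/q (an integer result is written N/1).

l's match ⇒ only the (l;m) 3-j factors differ between A and B.
A: triangle coeff Δ(4,1,3) = 1/252; Σ_t [0,0]: t=0:+1/1440 = 1/1440; (3j)²=1/9 [(4 1 3; 4 -1 -3)], sign=+1
B: triangle coeff Δ(4,1,3) = 1/252; Σ_t [1,1]: t=1:−1/120 = -1/120; (3j)²=1/21 [(4 1 3; -2 0 2)], sign=+1
I_A²/I_B² = (1/9)/(1/21) = 7/3

7/3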